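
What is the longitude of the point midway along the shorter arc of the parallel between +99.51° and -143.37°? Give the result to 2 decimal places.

+158.07°

Signed shortest Δλ from +99.51° to -143.37° is +117.12°.
Midpoint longitude = +99.51° + (+117.12°)/2 = +99.51° + 58.56° = +158.07°.
(The naïve average (+99.51 + -143.37)/2 = -21.93° is on the wrong side of the globe.)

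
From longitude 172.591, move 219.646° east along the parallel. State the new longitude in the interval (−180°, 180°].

Start at +172.591°; shift +219.646° → +392.237°.
+392.237° lies outside (−180°, 180°]; subtract 360° → +32.237°.

+32.237°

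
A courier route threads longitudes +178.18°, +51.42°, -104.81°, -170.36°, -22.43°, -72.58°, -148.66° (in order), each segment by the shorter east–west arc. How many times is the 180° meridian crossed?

0

Leg 1: +178.18° → +51.42°, shortest Δλ = -126.76° (west) — does not cross 180°.
Leg 2: +51.42° → -104.81°, shortest Δλ = -156.23° (west) — does not cross 180°.
Leg 3: -104.81° → -170.36°, shortest Δλ = -65.55° (west) — does not cross 180°.
Leg 4: -170.36° → -22.43°, shortest Δλ = 147.93° (east) — does not cross 180°.
Leg 5: -22.43° → -72.58°, shortest Δλ = -50.15° (west) — does not cross 180°.
Leg 6: -72.58° → -148.66°, shortest Δλ = -76.08° (west) — does not cross 180°.
Total crossings: 0.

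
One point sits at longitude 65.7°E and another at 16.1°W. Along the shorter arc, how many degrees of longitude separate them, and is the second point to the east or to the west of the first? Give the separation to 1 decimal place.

81.8° west

Raw difference: -16.1 − 65.7 = -81.8°.
Normalise into (−180°, 180°]: -81.8° stays -81.8°.
Negative ⇒ the second point lies to the west; separation 81.8°.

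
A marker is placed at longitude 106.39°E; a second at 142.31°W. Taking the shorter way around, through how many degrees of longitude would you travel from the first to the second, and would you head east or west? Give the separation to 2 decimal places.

Raw difference: -142.31 − 106.39 = -248.7°.
Normalise into (−180°, 180°]: -248.7° + 360° = 111.3°.
Positive ⇒ the second point lies to the east; separation 111.30°.

111.30° east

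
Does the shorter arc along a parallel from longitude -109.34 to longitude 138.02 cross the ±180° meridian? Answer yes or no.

Yes

Naïve |138.02 − -109.34| = 247.36° > 180°, so the shorter arc goes the other way round — across 180°.
Signed shortest Δλ = ((138.02 − -109.34 + 180) mod 360) − 180 = -112.64°.
Going west by 112.64° from -109.34° passes through 180° before reaching +138.02°.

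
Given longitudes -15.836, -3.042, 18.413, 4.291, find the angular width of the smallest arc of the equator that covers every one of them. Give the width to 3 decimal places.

34.249°

Sort the longitudes: -15.836°, -3.042°, +4.291°, +18.413°.
Eastward gaps between consecutive values (wrapping around): 12.794°, 7.333°, 14.122°, 325.751°.
Largest gap = 325.751° ⇒ minimal covering band is its complement: 360° − 325.751° = 34.249°.
Band runs from -15.836° eastward to +18.413°.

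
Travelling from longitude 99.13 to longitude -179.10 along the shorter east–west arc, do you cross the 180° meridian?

Yes

Naïve |-179.10 − 99.13| = 278.23° > 180°, so the shorter arc goes the other way round — across 180°.
Signed shortest Δλ = ((-179.10 − 99.13 + 180) mod 360) − 180 = 81.77°.
Going east by 81.77° from +99.13° passes through 180° before reaching -179.10°.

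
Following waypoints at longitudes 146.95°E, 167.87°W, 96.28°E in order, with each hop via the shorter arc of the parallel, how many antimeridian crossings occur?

Leg 1: +146.95° → -167.87°, shortest Δλ = 45.18° (east) — crosses 180°.
Leg 2: -167.87° → +96.28°, shortest Δλ = -95.85° (west) — crosses 180°.
Total crossings: 2.

2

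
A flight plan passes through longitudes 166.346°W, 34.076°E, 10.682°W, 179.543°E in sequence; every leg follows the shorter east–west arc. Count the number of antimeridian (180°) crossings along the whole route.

2

Leg 1: -166.346° → +34.076°, shortest Δλ = -159.578° (west) — crosses 180°.
Leg 2: +34.076° → -10.682°, shortest Δλ = -44.758° (west) — does not cross 180°.
Leg 3: -10.682° → +179.543°, shortest Δλ = -169.775° (west) — crosses 180°.
Total crossings: 2.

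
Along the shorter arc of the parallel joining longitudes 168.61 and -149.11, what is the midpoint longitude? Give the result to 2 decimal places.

Signed shortest Δλ from +168.61° to -149.11° is +42.28°.
Midpoint longitude = +168.61° + (+42.28°)/2 = +168.61° + 21.14° = +189.75°.
Normalise into (−180°, 180°]: -170.25°.
(The naïve average (+168.61 + -149.11)/2 = 9.75° is on the wrong side of the globe.)

-170.25°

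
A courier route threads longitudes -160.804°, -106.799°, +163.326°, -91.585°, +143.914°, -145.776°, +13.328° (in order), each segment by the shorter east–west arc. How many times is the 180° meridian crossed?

Leg 1: -160.804° → -106.799°, shortest Δλ = 54.005° (east) — does not cross 180°.
Leg 2: -106.799° → +163.326°, shortest Δλ = -89.875° (west) — crosses 180°.
Leg 3: +163.326° → -91.585°, shortest Δλ = 105.089° (east) — crosses 180°.
Leg 4: -91.585° → +143.914°, shortest Δλ = -124.501° (west) — crosses 180°.
Leg 5: +143.914° → -145.776°, shortest Δλ = 70.31° (east) — crosses 180°.
Leg 6: -145.776° → +13.328°, shortest Δλ = 159.104° (east) — does not cross 180°.
Total crossings: 4.

4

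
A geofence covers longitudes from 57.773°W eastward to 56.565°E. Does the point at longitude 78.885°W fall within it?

No

Band width going east from -57.773° to +56.565°: ((56.565 − -57.773) mod 360) = 114.338°.
Offset of -78.885° east of the west edge: ((-78.885 − -57.773) mod 360) = 338.888°.
338.888° > 114.338° ⇒ outside.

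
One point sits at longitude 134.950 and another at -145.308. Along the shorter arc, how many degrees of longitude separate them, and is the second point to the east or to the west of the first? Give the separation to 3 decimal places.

Raw difference: -145.308 − 134.950 = -280.258°.
Normalise into (−180°, 180°]: -280.258° + 360° = 79.742°.
Positive ⇒ the second point lies to the east; separation 79.742°.

79.742° east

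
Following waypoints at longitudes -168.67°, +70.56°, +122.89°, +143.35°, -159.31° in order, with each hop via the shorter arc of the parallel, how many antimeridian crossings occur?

2

Leg 1: -168.67° → +70.56°, shortest Δλ = -120.77° (west) — crosses 180°.
Leg 2: +70.56° → +122.89°, shortest Δλ = 52.33° (east) — does not cross 180°.
Leg 3: +122.89° → +143.35°, shortest Δλ = 20.46° (east) — does not cross 180°.
Leg 4: +143.35° → -159.31°, shortest Δλ = 57.34° (east) — crosses 180°.
Total crossings: 2.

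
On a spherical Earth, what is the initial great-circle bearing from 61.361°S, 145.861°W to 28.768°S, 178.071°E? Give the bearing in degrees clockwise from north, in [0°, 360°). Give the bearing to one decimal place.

Δλ = 178.071 − -145.861 = 323.932°; wrapped into (−180°, 180°]: -36.068°.
θ = atan2( sin Δλ · cos φ₂ , cos φ₁ · sin φ₂ − sin φ₁ · cos φ₂ · cos Δλ )
  = atan2(-0.51608, 0.39120) = -52.837° → normalised to [0°, 360°): 307.163°.

307.2°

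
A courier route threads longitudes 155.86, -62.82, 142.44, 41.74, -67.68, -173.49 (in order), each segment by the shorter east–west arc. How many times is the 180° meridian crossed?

Leg 1: +155.86° → -62.82°, shortest Δλ = 141.32° (east) — crosses 180°.
Leg 2: -62.82° → +142.44°, shortest Δλ = -154.74° (west) — crosses 180°.
Leg 3: +142.44° → +41.74°, shortest Δλ = -100.7° (west) — does not cross 180°.
Leg 4: +41.74° → -67.68°, shortest Δλ = -109.42° (west) — does not cross 180°.
Leg 5: -67.68° → -173.49°, shortest Δλ = -105.81° (west) — does not cross 180°.
Total crossings: 2.

2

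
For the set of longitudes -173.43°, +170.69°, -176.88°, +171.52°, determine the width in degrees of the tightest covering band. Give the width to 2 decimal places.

15.88°

Sort the longitudes: -176.88°, -173.43°, +170.69°, +171.52°.
Eastward gaps between consecutive values (wrapping around): 3.45°, 344.12°, 0.83°, 11.60°.
Largest gap = 344.12° ⇒ minimal covering band is its complement: 360° − 344.12° = 15.88°.
Band runs from +170.69° eastward to -173.43°, crossing the antimeridian.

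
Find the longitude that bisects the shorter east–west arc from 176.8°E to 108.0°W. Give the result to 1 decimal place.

Signed shortest Δλ from +176.8° to -108.0° is +75.2°.
Midpoint longitude = +176.8° + (+75.2°)/2 = +176.8° + 37.6° = +214.4°.
Normalise into (−180°, 180°]: -145.6°.
(The naïve average (+176.8 + -108.0)/2 = 34.4° is on the wrong side of the globe.)

145.6°W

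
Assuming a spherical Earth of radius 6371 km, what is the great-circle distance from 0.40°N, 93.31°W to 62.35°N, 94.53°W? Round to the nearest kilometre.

6889 km

Δλ = -94.53 − -93.31 = -1.22°.
Δφ = 62.35 − 0.40 = 61.95°.
a = sin²(Δφ/2) + cos φ₁ · cos φ₂ · sin²(Δλ/2) = 0.264932.
c = 2·atan2(√a, √(1−a)) = 1.08135 rad → d = 6371·c ≈ 6889.29 km.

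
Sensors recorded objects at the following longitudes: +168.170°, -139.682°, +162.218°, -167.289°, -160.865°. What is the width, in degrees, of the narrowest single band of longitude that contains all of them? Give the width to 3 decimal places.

Sort the longitudes: -167.289°, -160.865°, -139.682°, +162.218°, +168.170°.
Eastward gaps between consecutive values (wrapping around): 6.424°, 21.183°, 301.900°, 5.952°, 24.541°.
Largest gap = 301.900° ⇒ minimal covering band is its complement: 360° − 301.900° = 58.100°.
Band runs from +162.218° eastward to -139.682°, crossing the antimeridian.

58.100°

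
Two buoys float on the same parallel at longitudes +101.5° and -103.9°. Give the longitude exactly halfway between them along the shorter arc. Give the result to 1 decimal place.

+178.8°

Signed shortest Δλ from +101.5° to -103.9° is +154.6°.
Midpoint longitude = +101.5° + (+154.6°)/2 = +101.5° + 77.3° = +178.8°.
(The naïve average (+101.5 + -103.9)/2 = -1.2° is on the wrong side of the globe.)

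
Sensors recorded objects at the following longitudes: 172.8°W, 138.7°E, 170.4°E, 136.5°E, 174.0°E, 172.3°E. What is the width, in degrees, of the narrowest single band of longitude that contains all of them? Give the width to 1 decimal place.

50.7°

Sort the longitudes: -172.8°, +136.5°, +138.7°, +170.4°, +172.3°, +174.0°.
Eastward gaps between consecutive values (wrapping around): 309.3°, 2.2°, 31.7°, 1.9°, 1.7°, 13.2°.
Largest gap = 309.3° ⇒ minimal covering band is its complement: 360° − 309.3° = 50.7°.
Band runs from +136.5° eastward to -172.8°, crossing the antimeridian.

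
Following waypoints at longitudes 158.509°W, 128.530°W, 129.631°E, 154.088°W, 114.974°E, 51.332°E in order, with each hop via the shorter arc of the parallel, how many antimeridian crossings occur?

Leg 1: -158.509° → -128.530°, shortest Δλ = 29.979° (east) — does not cross 180°.
Leg 2: -128.530° → +129.631°, shortest Δλ = -101.839° (west) — crosses 180°.
Leg 3: +129.631° → -154.088°, shortest Δλ = 76.281° (east) — crosses 180°.
Leg 4: -154.088° → +114.974°, shortest Δλ = -90.938° (west) — crosses 180°.
Leg 5: +114.974° → +51.332°, shortest Δλ = -63.642° (west) — does not cross 180°.
Total crossings: 3.

3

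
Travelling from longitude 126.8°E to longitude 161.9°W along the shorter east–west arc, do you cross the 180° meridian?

Naïve |-161.9 − 126.8| = 288.7° > 180°, so the shorter arc goes the other way round — across 180°.
Signed shortest Δλ = ((-161.9 − 126.8 + 180) mod 360) − 180 = 71.3°.
Going east by 71.3° from +126.8° passes through 180° before reaching -161.9°.

Yes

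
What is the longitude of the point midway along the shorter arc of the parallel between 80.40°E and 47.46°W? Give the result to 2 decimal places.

Signed shortest Δλ from +80.40° to -47.46° is -127.86°.
Midpoint longitude = +80.40° + (-127.86°)/2 = +80.40° − 63.93° = +16.47°.

16.47°E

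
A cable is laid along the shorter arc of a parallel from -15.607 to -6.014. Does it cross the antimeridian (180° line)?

No

Signed shortest Δλ = ((-6.014 − -15.607 + 180) mod 360) − 180 = 9.593°.
Going east by 9.593° from -15.607° reaches -6.014° without touching 180°.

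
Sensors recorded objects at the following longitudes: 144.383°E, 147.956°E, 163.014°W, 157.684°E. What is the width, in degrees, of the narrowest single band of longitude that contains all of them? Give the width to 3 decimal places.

Sort the longitudes: -163.014°, +144.383°, +147.956°, +157.684°.
Eastward gaps between consecutive values (wrapping around): 307.397°, 3.573°, 9.728°, 39.302°.
Largest gap = 307.397° ⇒ minimal covering band is its complement: 360° − 307.397° = 52.603°.
Band runs from +144.383° eastward to -163.014°, crossing the antimeridian.

52.603°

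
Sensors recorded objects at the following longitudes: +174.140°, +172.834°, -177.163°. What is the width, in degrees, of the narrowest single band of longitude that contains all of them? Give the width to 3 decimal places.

Sort the longitudes: -177.163°, +172.834°, +174.140°.
Eastward gaps between consecutive values (wrapping around): 349.997°, 1.306°, 8.697°.
Largest gap = 349.997° ⇒ minimal covering band is its complement: 360° − 349.997° = 10.003°.
Band runs from +172.834° eastward to -177.163°, crossing the antimeridian.

10.003°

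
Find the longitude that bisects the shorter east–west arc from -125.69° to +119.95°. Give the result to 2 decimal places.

Signed shortest Δλ from -125.69° to +119.95° is -114.36°.
Midpoint longitude = -125.69° + (-114.36°)/2 = -125.69° − 57.18° = -182.87°.
Normalise into (−180°, 180°]: +177.13°.
(The naïve average (-125.69 + +119.95)/2 = -2.87° is on the wrong side of the globe.)

+177.13°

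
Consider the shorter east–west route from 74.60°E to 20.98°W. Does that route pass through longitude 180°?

Signed shortest Δλ = ((-20.98 − 74.60 + 180) mod 360) − 180 = -95.58°.
Going west by 95.58° from +74.60° reaches -20.98° without touching 180°.

No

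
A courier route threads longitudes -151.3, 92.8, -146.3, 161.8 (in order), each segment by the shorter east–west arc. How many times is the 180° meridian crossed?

3

Leg 1: -151.3° → +92.8°, shortest Δλ = -115.9° (west) — crosses 180°.
Leg 2: +92.8° → -146.3°, shortest Δλ = 120.9° (east) — crosses 180°.
Leg 3: -146.3° → +161.8°, shortest Δλ = -51.9° (west) — crosses 180°.
Total crossings: 3.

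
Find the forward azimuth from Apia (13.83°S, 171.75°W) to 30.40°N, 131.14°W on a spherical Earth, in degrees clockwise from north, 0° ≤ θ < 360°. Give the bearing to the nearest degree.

Δλ = -131.14 − -171.75 = 40.61°.
θ = atan2( sin Δλ · cos φ₂ , cos φ₁ · sin φ₂ − sin φ₁ · cos φ₂ · cos Δλ )
  = atan2(0.56142, 0.64788) = 40.910° → normalised to [0°, 360°): 40.910°.

41°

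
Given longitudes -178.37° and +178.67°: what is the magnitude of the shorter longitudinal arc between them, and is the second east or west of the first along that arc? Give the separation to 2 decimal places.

Raw difference: 178.67 − -178.37 = 357.04°.
Normalise into (−180°, 180°]: 357.04° − 360° = -2.96°.
Negative ⇒ the second point lies to the west; separation 2.96°.

2.96° west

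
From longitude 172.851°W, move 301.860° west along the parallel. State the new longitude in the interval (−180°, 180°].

Start at -172.851°; shift −301.860° → -474.711°.
-474.711° lies outside (−180°, 180°]; add 360° → -114.711°.

114.711°W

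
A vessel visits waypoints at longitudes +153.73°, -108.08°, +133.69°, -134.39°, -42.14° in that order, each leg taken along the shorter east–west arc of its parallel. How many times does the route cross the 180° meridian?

Leg 1: +153.73° → -108.08°, shortest Δλ = 98.19° (east) — crosses 180°.
Leg 2: -108.08° → +133.69°, shortest Δλ = -118.23° (west) — crosses 180°.
Leg 3: +133.69° → -134.39°, shortest Δλ = 91.92° (east) — crosses 180°.
Leg 4: -134.39° → -42.14°, shortest Δλ = 92.25° (east) — does not cross 180°.
Total crossings: 3.

3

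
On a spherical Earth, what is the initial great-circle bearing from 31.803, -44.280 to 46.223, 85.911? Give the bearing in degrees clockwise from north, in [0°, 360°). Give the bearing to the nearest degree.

Δλ = 85.911 − -44.280 = 130.191°.
θ = atan2( sin Δλ · cos φ₂ , cos φ₁ · sin φ₂ − sin φ₁ · cos φ₂ · cos Δλ )
  = atan2(0.52851, 0.84893) = 31.905° → normalised to [0°, 360°): 31.905°.

32°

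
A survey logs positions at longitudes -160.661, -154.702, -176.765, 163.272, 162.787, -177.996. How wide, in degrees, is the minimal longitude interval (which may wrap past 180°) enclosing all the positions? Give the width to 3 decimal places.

Sort the longitudes: -177.996°, -176.765°, -160.661°, -154.702°, +162.787°, +163.272°.
Eastward gaps between consecutive values (wrapping around): 1.231°, 16.104°, 5.959°, 317.489°, 0.485°, 18.732°.
Largest gap = 317.489° ⇒ minimal covering band is its complement: 360° − 317.489° = 42.511°.
Band runs from +162.787° eastward to -154.702°, crossing the antimeridian.

42.511°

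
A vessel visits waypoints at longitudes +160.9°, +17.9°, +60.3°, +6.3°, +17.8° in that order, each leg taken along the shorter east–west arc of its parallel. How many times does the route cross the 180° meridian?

Leg 1: +160.9° → +17.9°, shortest Δλ = -143.0° (west) — does not cross 180°.
Leg 2: +17.9° → +60.3°, shortest Δλ = 42.4° (east) — does not cross 180°.
Leg 3: +60.3° → +6.3°, shortest Δλ = -54.0° (west) — does not cross 180°.
Leg 4: +6.3° → +17.8°, shortest Δλ = 11.5° (east) — does not cross 180°.
Total crossings: 0.

0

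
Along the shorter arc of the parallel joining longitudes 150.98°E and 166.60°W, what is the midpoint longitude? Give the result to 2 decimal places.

Signed shortest Δλ from +150.98° to -166.60° is +42.42°.
Midpoint longitude = +150.98° + (+42.42°)/2 = +150.98° + 21.21° = +172.19°.
(The naïve average (+150.98 + -166.60)/2 = -7.81° is on the wrong side of the globe.)

172.19°E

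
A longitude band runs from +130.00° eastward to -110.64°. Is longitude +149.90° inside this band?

Yes

Band width going east from +130.00° to -110.64°: ((-110.64 − 130.00) mod 360) = 119.36°.
Offset of +149.90° east of the west edge: ((149.90 − 130.00) mod 360) = 19.90°.
19.90° ≤ 119.36° ⇒ inside.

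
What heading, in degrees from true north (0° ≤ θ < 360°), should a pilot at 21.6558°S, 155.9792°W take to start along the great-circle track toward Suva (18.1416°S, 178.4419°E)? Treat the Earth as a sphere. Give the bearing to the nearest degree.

274°

Δλ = 178.4419 − -155.9792 = 334.4211°; wrapped into (−180°, 180°]: -25.5789°.
θ = atan2( sin Δλ · cos φ₂ , cos φ₁ · sin φ₂ − sin φ₁ · cos φ₂ · cos Δλ )
  = atan2(-0.41029, 0.02693) = -86.245° → normalised to [0°, 360°): 273.755°.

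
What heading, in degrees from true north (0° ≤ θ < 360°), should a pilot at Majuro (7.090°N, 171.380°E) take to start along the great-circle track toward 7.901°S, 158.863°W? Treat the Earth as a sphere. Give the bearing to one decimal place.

116.3°

Δλ = -158.863 − 171.380 = -330.243°; wrapped into (−180°, 180°]: 29.757°.
θ = atan2( sin Δλ · cos φ₂ , cos φ₁ · sin φ₂ − sin φ₁ · cos φ₂ · cos Δλ )
  = atan2(0.49161, -0.24255) = 116.260° → normalised to [0°, 360°): 116.260°.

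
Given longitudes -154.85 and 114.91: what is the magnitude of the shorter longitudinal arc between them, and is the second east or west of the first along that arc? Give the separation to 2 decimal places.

Raw difference: 114.91 − -154.85 = 269.76°.
Normalise into (−180°, 180°]: 269.76° − 360° = -90.24°.
Negative ⇒ the second point lies to the west; separation 90.24°.

90.24° west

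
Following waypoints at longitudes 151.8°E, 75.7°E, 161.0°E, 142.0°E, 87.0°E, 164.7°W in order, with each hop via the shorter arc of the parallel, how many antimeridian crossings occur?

Leg 1: +151.8° → +75.7°, shortest Δλ = -76.1° (west) — does not cross 180°.
Leg 2: +75.7° → +161.0°, shortest Δλ = 85.3° (east) — does not cross 180°.
Leg 3: +161.0° → +142.0°, shortest Δλ = -19.0° (west) — does not cross 180°.
Leg 4: +142.0° → +87.0°, shortest Δλ = -55.0° (west) — does not cross 180°.
Leg 5: +87.0° → -164.7°, shortest Δλ = 108.3° (east) — crosses 180°.
Total crossings: 1.

1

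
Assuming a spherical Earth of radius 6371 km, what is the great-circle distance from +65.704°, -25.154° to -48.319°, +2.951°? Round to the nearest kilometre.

12906 km

Δλ = 2.951 − -25.154 = 28.105°.
Δφ = -48.319 − 65.704 = -114.023°.
a = sin²(Δφ/2) + cos φ₁ · cos φ₂ · sin²(Δλ/2) = 0.719683.
c = 2·atan2(√a, √(1−a)) = 2.02569 rad → d = 6371·c ≈ 12905.66 km.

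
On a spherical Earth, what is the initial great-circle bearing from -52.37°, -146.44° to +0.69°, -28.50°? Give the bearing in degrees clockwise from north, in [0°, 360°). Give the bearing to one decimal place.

112.4°

Δλ = -28.50 − -146.44 = 117.94°.
θ = atan2( sin Δλ · cos φ₂ , cos φ₁ · sin φ₂ − sin φ₁ · cos φ₂ · cos Δλ )
  = atan2(0.88337, -0.36370) = 112.378° → normalised to [0°, 360°): 112.378°.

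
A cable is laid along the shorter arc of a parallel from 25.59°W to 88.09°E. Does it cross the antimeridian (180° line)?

Signed shortest Δλ = ((88.09 − -25.59 + 180) mod 360) − 180 = 113.68°.
Going east by 113.68° from -25.59° reaches +88.09° without touching 180°.

No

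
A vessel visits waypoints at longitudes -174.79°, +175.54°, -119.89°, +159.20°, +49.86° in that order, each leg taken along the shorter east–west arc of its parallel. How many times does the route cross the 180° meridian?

Leg 1: -174.79° → +175.54°, shortest Δλ = -9.67° (west) — crosses 180°.
Leg 2: +175.54° → -119.89°, shortest Δλ = 64.57° (east) — crosses 180°.
Leg 3: -119.89° → +159.20°, shortest Δλ = -80.91° (west) — crosses 180°.
Leg 4: +159.20° → +49.86°, shortest Δλ = -109.34° (west) — does not cross 180°.
Total crossings: 3.

3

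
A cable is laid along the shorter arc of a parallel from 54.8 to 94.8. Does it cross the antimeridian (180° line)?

Signed shortest Δλ = ((94.8 − 54.8 + 180) mod 360) − 180 = 40.0°.
Going east by 40.0° from +54.8° reaches +94.8° without touching 180°.

No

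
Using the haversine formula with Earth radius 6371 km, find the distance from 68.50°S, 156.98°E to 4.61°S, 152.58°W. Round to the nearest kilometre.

Δλ = -152.58 − 156.98 = -309.56°; wrapped into (−180°, 180°]: 50.44°.
Δφ = -4.61 − -68.50 = 63.89°.
a = sin²(Δφ/2) + cos φ₁ · cos φ₂ · sin²(Δλ/2) = 0.346278.
c = 2·atan2(√a, √(1−a)) = 1.25829 rad → d = 6371·c ≈ 8016.56 km.

8017 km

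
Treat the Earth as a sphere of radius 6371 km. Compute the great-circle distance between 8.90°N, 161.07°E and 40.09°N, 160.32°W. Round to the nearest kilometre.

5154 km

Δλ = -160.32 − 161.07 = -321.39°; wrapped into (−180°, 180°]: 38.61°.
Δφ = 40.09 − 8.90 = 31.19°.
a = sin²(Δφ/2) + cos φ₁ · cos φ₂ · sin²(Δλ/2) = 0.154880.
c = 2·atan2(√a, √(1−a)) = 0.80897 rad → d = 6371·c ≈ 5153.98 km.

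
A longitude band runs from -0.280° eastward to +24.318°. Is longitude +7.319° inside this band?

Yes

Band width going east from -0.280° to +24.318°: ((24.318 − -0.280) mod 360) = 24.598°.
Offset of +7.319° east of the west edge: ((7.319 − -0.280) mod 360) = 7.599°.
7.599° ≤ 24.598° ⇒ inside.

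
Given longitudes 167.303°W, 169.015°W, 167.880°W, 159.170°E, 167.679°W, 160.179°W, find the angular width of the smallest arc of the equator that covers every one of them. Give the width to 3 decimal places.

Sort the longitudes: -169.015°, -167.880°, -167.679°, -167.303°, -160.179°, +159.170°.
Eastward gaps between consecutive values (wrapping around): 1.135°, 0.201°, 0.376°, 7.124°, 319.349°, 31.815°.
Largest gap = 319.349° ⇒ minimal covering band is its complement: 360° − 319.349° = 40.651°.
Band runs from +159.170° eastward to -160.179°, crossing the antimeridian.

40.651°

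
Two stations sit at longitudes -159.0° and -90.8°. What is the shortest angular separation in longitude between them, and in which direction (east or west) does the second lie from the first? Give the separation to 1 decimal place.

68.2° east

Raw difference: -90.8 − -159.0 = 68.2°.
Normalise into (−180°, 180°]: 68.2° stays 68.2°.
Positive ⇒ the second point lies to the east; separation 68.2°.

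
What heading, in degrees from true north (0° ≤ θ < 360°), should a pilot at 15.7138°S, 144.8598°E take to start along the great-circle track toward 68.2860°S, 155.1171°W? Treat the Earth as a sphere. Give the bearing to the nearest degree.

Δλ = -155.1171 − 144.8598 = -299.9769°; wrapped into (−180°, 180°]: 60.0231°.
θ = atan2( sin Δλ · cos φ₂ , cos φ₁ · sin φ₂ − sin φ₁ · cos φ₂ · cos Δλ )
  = atan2(0.32048, -0.84426) = 159.213° → normalised to [0°, 360°): 159.213°.

159°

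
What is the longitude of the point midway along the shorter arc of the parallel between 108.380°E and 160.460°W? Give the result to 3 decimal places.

Signed shortest Δλ from +108.380° to -160.460° is +91.160°.
Midpoint longitude = +108.380° + (+91.160°)/2 = +108.380° + 45.580° = +153.960°.
(The naïve average (+108.380 + -160.460)/2 = -26.04° is on the wrong side of the globe.)

153.960°E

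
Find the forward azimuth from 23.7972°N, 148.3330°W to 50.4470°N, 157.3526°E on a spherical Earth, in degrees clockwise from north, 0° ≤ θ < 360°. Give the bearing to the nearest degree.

Δλ = 157.3526 − -148.3330 = 305.6856°; wrapped into (−180°, 180°]: -54.3144°.
θ = atan2( sin Δλ · cos φ₂ , cos φ₁ · sin φ₂ − sin φ₁ · cos φ₂ · cos Δλ )
  = atan2(-0.51722, 0.55560) = -42.951° → normalised to [0°, 360°): 317.049°.

317°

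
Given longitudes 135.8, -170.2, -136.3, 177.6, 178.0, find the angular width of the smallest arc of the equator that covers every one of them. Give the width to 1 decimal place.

87.9°

Sort the longitudes: -170.2°, -136.3°, +135.8°, +177.6°, +178.0°.
Eastward gaps between consecutive values (wrapping around): 33.9°, 272.1°, 41.8°, 0.4°, 11.8°.
Largest gap = 272.1° ⇒ minimal covering band is its complement: 360° − 272.1° = 87.9°.
Band runs from +135.8° eastward to -136.3°, crossing the antimeridian.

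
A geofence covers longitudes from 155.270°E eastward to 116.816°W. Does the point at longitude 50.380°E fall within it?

Band width going east from +155.270° to -116.816°: ((-116.816 − 155.270) mod 360) = 87.914°.
Offset of +50.380° east of the west edge: ((50.380 − 155.270) mod 360) = 255.110°.
255.110° > 87.914° ⇒ outside.

No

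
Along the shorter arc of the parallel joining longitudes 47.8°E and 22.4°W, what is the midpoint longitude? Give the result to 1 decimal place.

12.7°E

Signed shortest Δλ from +47.8° to -22.4° is -70.2°.
Midpoint longitude = +47.8° + (-70.2°)/2 = +47.8° − 35.1° = +12.7°.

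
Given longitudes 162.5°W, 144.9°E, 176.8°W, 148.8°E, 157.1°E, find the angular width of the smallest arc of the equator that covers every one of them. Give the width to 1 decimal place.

Sort the longitudes: -176.8°, -162.5°, +144.9°, +148.8°, +157.1°.
Eastward gaps between consecutive values (wrapping around): 14.3°, 307.4°, 3.9°, 8.3°, 26.1°.
Largest gap = 307.4° ⇒ minimal covering band is its complement: 360° − 307.4° = 52.6°.
Band runs from +144.9° eastward to -162.5°, crossing the antimeridian.

52.6°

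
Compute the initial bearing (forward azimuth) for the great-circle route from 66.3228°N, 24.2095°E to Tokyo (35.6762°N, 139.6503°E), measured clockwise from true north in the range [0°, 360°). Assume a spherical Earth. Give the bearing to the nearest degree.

Δλ = 139.6503 − 24.2095 = 115.4408°.
θ = atan2( sin Δλ · cos φ₂ , cos φ₁ · sin φ₂ − sin φ₁ · cos φ₂ · cos Δλ )
  = atan2(0.73355, 0.55379) = 52.949° → normalised to [0°, 360°): 52.949°.

53°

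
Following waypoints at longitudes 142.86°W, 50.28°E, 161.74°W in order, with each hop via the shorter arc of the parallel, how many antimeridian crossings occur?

Leg 1: -142.86° → +50.28°, shortest Δλ = -166.86° (west) — crosses 180°.
Leg 2: +50.28° → -161.74°, shortest Δλ = 147.98° (east) — crosses 180°.
Total crossings: 2.

2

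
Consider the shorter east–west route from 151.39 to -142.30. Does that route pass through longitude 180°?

Naïve |-142.30 − 151.39| = 293.69° > 180°, so the shorter arc goes the other way round — across 180°.
Signed shortest Δλ = ((-142.30 − 151.39 + 180) mod 360) − 180 = 66.31°.
Going east by 66.31° from +151.39° passes through 180° before reaching -142.30°.

Yes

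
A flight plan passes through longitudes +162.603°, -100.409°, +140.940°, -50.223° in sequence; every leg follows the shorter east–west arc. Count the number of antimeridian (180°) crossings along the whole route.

Leg 1: +162.603° → -100.409°, shortest Δλ = 96.988° (east) — crosses 180°.
Leg 2: -100.409° → +140.940°, shortest Δλ = -118.651° (west) — crosses 180°.
Leg 3: +140.940° → -50.223°, shortest Δλ = 168.837° (east) — crosses 180°.
Total crossings: 3.

3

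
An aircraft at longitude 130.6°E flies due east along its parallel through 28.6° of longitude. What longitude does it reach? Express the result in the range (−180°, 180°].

Start at +130.6°; shift +28.6° → +159.2°.
+159.2° already lies in (−180°, 180°].

159.2°E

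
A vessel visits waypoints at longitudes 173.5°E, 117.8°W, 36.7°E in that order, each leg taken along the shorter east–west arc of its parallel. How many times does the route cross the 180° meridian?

Leg 1: +173.5° → -117.8°, shortest Δλ = 68.7° (east) — crosses 180°.
Leg 2: -117.8° → +36.7°, shortest Δλ = 154.5° (east) — does not cross 180°.
Total crossings: 1.

1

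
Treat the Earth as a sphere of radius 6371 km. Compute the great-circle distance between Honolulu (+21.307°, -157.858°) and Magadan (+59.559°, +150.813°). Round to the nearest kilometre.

5842 km

Δλ = 150.813 − -157.858 = 308.671°; wrapped into (−180°, 180°]: -51.329°.
Δφ = 59.559 − 21.307 = 38.252°.
a = sin²(Δφ/2) + cos φ₁ · cos φ₂ · sin²(Δλ/2) = 0.195892.
c = 2·atan2(√a, √(1−a)) = 0.91699 rad → d = 6371·c ≈ 5842.11 km.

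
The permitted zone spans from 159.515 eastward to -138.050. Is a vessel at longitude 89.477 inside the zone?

Band width going east from +159.515° to -138.050°: ((-138.050 − 159.515) mod 360) = 62.435°.
Offset of +89.477° east of the west edge: ((89.477 − 159.515) mod 360) = 289.962°.
289.962° > 62.435° ⇒ outside.

No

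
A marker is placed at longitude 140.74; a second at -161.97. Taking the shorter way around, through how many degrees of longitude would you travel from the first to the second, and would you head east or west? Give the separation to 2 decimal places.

Raw difference: -161.97 − 140.74 = -302.71°.
Normalise into (−180°, 180°]: -302.71° + 360° = 57.29°.
Positive ⇒ the second point lies to the east; separation 57.29°.

57.29° east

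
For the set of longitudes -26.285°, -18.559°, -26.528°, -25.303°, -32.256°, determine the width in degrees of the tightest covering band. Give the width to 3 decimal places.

13.697°

Sort the longitudes: -32.256°, -26.528°, -26.285°, -25.303°, -18.559°.
Eastward gaps between consecutive values (wrapping around): 5.728°, 0.243°, 0.982°, 6.744°, 346.303°.
Largest gap = 346.303° ⇒ minimal covering band is its complement: 360° − 346.303° = 13.697°.
Band runs from -32.256° eastward to -18.559°.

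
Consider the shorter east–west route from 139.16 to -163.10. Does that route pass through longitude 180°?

Yes

Naïve |-163.10 − 139.16| = 302.26° > 180°, so the shorter arc goes the other way round — across 180°.
Signed shortest Δλ = ((-163.10 − 139.16 + 180) mod 360) − 180 = 57.74°.
Going east by 57.74° from +139.16° passes through 180° before reaching -163.10°.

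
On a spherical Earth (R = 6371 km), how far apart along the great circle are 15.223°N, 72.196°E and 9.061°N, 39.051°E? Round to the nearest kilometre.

Δλ = 39.051 − 72.196 = -33.145°.
Δφ = 9.061 − 15.223 = -6.162°.
a = sin²(Δφ/2) + cos φ₁ · cos φ₂ · sin²(Δλ/2) = 0.080410.
c = 2·atan2(√a, √(1−a)) = 0.57502 rad → d = 6371·c ≈ 3663.46 km.

3663 km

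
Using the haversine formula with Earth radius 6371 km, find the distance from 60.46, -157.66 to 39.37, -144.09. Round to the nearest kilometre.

2527 km

Δλ = -144.09 − -157.66 = 13.57°.
Δφ = 39.37 − 60.46 = -21.09°.
a = sin²(Δφ/2) + cos φ₁ · cos φ₂ · sin²(Δλ/2) = 0.038812.
c = 2·atan2(√a, √(1−a)) = 0.39661 rad → d = 6371·c ≈ 2526.79 km.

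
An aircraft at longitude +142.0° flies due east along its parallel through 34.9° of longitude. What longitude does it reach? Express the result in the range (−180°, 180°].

Start at +142.0°; shift +34.9° → +176.9°.
+176.9° already lies in (−180°, 180°].

+176.9°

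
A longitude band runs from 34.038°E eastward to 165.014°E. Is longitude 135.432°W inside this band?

No

Band width going east from +34.038° to +165.014°: ((165.014 − 34.038) mod 360) = 130.976°.
Offset of -135.432° east of the west edge: ((-135.432 − 34.038) mod 360) = 190.530°.
190.530° > 130.976° ⇒ outside.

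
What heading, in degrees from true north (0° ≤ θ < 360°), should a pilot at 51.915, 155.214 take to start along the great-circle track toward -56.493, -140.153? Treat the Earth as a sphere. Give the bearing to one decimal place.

Δλ = -140.153 − 155.214 = -295.367°; wrapped into (−180°, 180°]: 64.633°.
θ = atan2( sin Δλ · cos φ₂ , cos φ₁ · sin φ₂ − sin φ₁ · cos φ₂ · cos Δλ )
  = atan2(0.49881, -0.70047) = 144.545° → normalised to [0°, 360°): 144.545°.

144.5°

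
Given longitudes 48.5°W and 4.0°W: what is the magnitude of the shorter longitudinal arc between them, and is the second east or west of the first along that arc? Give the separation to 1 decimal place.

44.5° east

Raw difference: -4.0 − -48.5 = 44.5°.
Normalise into (−180°, 180°]: 44.5° stays 44.5°.
Positive ⇒ the second point lies to the east; separation 44.5°.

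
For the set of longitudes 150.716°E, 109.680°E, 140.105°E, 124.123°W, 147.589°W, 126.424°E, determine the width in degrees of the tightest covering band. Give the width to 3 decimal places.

Sort the longitudes: -147.589°, -124.123°, +109.680°, +126.424°, +140.105°, +150.716°.
Eastward gaps between consecutive values (wrapping around): 23.466°, 233.803°, 16.744°, 13.681°, 10.611°, 61.695°.
Largest gap = 233.803° ⇒ minimal covering band is its complement: 360° − 233.803° = 126.197°.
Band runs from +109.680° eastward to -124.123°, crossing the antimeridian.

126.197°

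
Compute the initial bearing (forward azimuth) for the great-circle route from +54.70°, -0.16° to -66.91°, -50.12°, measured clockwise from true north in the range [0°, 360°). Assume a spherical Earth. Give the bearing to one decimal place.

Δλ = -50.12 − -0.16 = -49.96°.
θ = atan2( sin Δλ · cos φ₂ , cos φ₁ · sin φ₂ − sin φ₁ · cos φ₂ · cos Δλ )
  = atan2(-0.30025, -0.73747) = -157.847° → normalised to [0°, 360°): 202.153°.

202.2°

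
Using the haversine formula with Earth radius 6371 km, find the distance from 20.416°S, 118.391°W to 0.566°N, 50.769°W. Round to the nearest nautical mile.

Δλ = -50.769 − -118.391 = 67.622°.
Δφ = 0.566 − -20.416 = 20.982°.
a = sin²(Δφ/2) + cos φ₁ · cos φ₂ · sin²(Δλ/2) = 0.323331.
c = 2·atan2(√a, √(1−a)) = 1.20966 rad → d = 6371·c ≈ 7706.75 km ≈ 4161.31 nmi.

4161 nmi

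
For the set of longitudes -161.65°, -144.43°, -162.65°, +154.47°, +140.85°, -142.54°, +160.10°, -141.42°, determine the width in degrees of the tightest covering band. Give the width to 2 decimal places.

77.73°

Sort the longitudes: -162.65°, -161.65°, -144.43°, -142.54°, -141.42°, +140.85°, +154.47°, +160.10°.
Eastward gaps between consecutive values (wrapping around): 1.00°, 17.22°, 1.89°, 1.12°, 282.27°, 13.62°, 5.63°, 37.25°.
Largest gap = 282.27° ⇒ minimal covering band is its complement: 360° − 282.27° = 77.73°.
Band runs from +140.85° eastward to -141.42°, crossing the antimeridian.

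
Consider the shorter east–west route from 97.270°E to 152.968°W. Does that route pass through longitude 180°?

Naïve |-152.968 − 97.270| = 250.238° > 180°, so the shorter arc goes the other way round — across 180°.
Signed shortest Δλ = ((-152.968 − 97.270 + 180) mod 360) − 180 = 109.762°.
Going east by 109.762° from +97.270° passes through 180° before reaching -152.968°.

Yes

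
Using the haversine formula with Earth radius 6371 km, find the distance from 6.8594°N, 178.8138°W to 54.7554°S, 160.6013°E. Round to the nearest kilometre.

Δλ = 160.6013 − -178.8138 = 339.4151°; wrapped into (−180°, 180°]: -20.5849°.
Δφ = -54.7554 − 6.8594 = -61.6148°.
a = sin²(Δφ/2) + cos φ₁ · cos φ₂ · sin²(Δλ/2) = 0.280592.
c = 2·atan2(√a, √(1−a)) = 1.11652 rad → d = 6371·c ≈ 7113.32 km.

7113 km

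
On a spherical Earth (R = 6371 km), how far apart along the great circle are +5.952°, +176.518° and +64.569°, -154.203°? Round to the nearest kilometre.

6918 km

Δλ = -154.203 − 176.518 = -330.721°; wrapped into (−180°, 180°]: 29.279°.
Δφ = 64.569 − 5.952 = 58.617°.
a = sin²(Δφ/2) + cos φ₁ · cos φ₂ · sin²(Δλ/2) = 0.266904.
c = 2·atan2(√a, √(1−a)) = 1.08581 rad → d = 6371·c ≈ 6917.72 km.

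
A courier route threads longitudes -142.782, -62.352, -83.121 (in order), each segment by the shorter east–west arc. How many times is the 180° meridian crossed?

0

Leg 1: -142.782° → -62.352°, shortest Δλ = 80.43° (east) — does not cross 180°.
Leg 2: -62.352° → -83.121°, shortest Δλ = -20.769° (west) — does not cross 180°.
Total crossings: 0.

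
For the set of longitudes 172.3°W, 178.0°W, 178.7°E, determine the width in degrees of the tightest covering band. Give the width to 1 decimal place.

9.0°

Sort the longitudes: -178.0°, -172.3°, +178.7°.
Eastward gaps between consecutive values (wrapping around): 5.7°, 351.0°, 3.3°.
Largest gap = 351.0° ⇒ minimal covering band is its complement: 360° − 351.0° = 9.0°.
Band runs from +178.7° eastward to -172.3°, crossing the antimeridian.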